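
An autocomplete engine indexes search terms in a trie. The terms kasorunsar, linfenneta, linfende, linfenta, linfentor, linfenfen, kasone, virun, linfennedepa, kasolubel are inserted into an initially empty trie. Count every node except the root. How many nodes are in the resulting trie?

For each word, the new-node count is its length minus the longest prefix already in the trie:
  "kasorunsar" → 10 new (k, a, s, o, r, u, n, s, a, r)
  "linfenneta" → 10 new (l, i, n, f, e, n, n, e, t, a)
  "linfende" → prefix "linfen" already present; 2 new (d, e)
  "linfenta" → prefix "linfen" already present; 2 new (t, a)
  "linfentor" → prefix "linfent" already present; 2 new (o, r)
  "linfenfen" → prefix "linfen" already present; 3 new (f, e, n)
  "kasone" → prefix "kaso" already present; 2 new (n, e)
  "virun" → 5 new (v, i, r, u, n)
  "linfennedepa" → prefix "linfenne" already present; 4 new (d, e, p, a)
  "kasolubel" → prefix "kaso" already present; 5 new (l, u, b, e, l)
Total nodes = 10 + 10 + 2 + 2 + 2 + 3 + 2 + 5 + 4 + 5 = 45

45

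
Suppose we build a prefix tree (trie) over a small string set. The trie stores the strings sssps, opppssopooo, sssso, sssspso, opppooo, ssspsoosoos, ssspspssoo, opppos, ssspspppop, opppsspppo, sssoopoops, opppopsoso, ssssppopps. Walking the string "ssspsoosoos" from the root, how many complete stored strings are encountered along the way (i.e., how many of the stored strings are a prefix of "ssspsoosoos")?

Walk "ssspsoosoos" from the root; an end-of-word marker is hit whenever a stored word is a prefix of "ssspsoosoos".
Prefixes of the query that are stored words: "sssps", "ssspsoosoos"
Count: 2

2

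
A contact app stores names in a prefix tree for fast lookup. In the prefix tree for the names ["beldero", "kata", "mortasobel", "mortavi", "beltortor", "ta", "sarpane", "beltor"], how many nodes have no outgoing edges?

7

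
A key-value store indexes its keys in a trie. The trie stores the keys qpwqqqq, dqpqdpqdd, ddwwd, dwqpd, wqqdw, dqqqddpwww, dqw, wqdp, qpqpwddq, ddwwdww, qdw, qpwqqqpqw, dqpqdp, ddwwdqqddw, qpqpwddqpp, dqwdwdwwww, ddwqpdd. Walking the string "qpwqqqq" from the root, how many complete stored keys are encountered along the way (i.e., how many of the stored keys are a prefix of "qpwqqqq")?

Check each prefix of "qpwqqqq" against the stored set — each match is an end-marker on the path.
Prefixes of the query that are stored words: "qpwqqqq"
Count: 1

1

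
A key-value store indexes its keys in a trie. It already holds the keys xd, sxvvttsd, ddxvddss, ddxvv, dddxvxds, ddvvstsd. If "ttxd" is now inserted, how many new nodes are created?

Nothing in the trie begins with "t"; the whole of "ttxd" is new.
4 − 0 = 4 new nodes.

4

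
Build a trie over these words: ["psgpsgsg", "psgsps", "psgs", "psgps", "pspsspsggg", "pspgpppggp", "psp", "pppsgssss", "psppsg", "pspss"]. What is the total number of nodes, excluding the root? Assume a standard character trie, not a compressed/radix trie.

Count nodes per top-level branch (shared prefixes stored once):
  'p'-branch (pppsgssss, psgps, psgpsgsg, psgs, psgsps, psp, pspgpppggp, psppsg, pspss, pspsspsggg): 37 nodes
Sum: 37

37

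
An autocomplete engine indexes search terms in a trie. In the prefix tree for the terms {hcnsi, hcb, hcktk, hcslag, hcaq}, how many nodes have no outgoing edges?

Leaves are exactly the stored words that no other stored word extends.
Those words: "hcaq", "hcb", "hcktk", "hcnsi", "hcslag"
Leaf count: 5

5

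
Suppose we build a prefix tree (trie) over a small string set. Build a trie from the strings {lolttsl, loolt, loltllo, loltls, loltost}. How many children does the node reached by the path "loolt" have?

Walk "loolt" from the root, arriving at one node.
No stored string extends past "loolt".
That node has 0 child edges.

0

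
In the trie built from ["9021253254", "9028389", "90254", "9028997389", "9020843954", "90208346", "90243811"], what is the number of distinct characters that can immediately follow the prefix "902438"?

Follow the path "902438" to its node, then look at its outgoing edges.
Distinct next characters after "902438": 1.
That node has 1 child edge.

1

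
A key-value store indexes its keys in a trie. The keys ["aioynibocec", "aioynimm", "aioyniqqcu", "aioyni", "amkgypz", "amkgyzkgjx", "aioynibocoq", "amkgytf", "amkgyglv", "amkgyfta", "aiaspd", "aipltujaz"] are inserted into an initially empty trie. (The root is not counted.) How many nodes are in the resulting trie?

For each word, the new-node count is its length minus the longest prefix already in the trie:
  "aioynibocec" → 11 new (a, i, o, y, n, i, b, o, c, e, c)
  "aioynimm" → prefix "aioyni" already present; 2 new (m, m)
  "aioyniqqcu" → prefix "aioyni" already present; 4 new (q, q, c, u)
  "aioyni" → prefix "aioyni" already present; 0 new (none)
  "amkgypz" → prefix "a" already present; 6 new (m, k, g, y, p, z)
  "amkgyzkgjx" → prefix "amkgy" already present; 5 new (z, k, g, j, x)
  "aioynibocoq" → prefix "aioyniboc" already present; 2 new (o, q)
  "amkgytf" → prefix "amkgy" already present; 2 new (t, f)
  "amkgyglv" → prefix "amkgy" already present; 3 new (g, l, v)
  "amkgyfta" → prefix "amkgy" already present; 3 new (f, t, a)
  "aiaspd" → prefix "ai" already present; 4 new (a, s, p, d)
  "aipltujaz" → prefix "ai" already present; 7 new (p, l, t, u, j, a, z)
Total nodes = 11 + 2 + 4 + 0 + 6 + 5 + 2 + 2 + 3 + 3 + 4 + 7 = 49

49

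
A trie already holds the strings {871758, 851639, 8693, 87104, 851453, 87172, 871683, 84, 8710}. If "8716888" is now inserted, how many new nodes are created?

2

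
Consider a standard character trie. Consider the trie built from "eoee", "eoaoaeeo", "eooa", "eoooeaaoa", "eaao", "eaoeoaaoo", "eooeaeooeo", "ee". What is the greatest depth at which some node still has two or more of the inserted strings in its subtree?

Look for the deepest trie node that still has at least two words in its subtree.
"eooa" and "eooeaeooeo" agree on "eoo" (3 characters) before diverging; nothing deeper is shared.
Longest shared-prefix length: 3

3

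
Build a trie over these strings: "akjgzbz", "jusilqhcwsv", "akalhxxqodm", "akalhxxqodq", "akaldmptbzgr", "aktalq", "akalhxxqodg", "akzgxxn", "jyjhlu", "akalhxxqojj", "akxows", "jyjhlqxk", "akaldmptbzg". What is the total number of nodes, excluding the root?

60

Count nodes per top-level branch (shared prefixes stored once):
  'a'-branch (akaldmptbzg, akaldmptbzgr, akalhxxqodg, akalhxxqodm, akalhxxqodq, akalhxxqojj, akjgzbz, aktalq, akxows, akzgxxn): 41 nodes
  'j'-branch (jusilqhcwsv, jyjhlqxk, jyjhlu): 19 nodes
Sum: 60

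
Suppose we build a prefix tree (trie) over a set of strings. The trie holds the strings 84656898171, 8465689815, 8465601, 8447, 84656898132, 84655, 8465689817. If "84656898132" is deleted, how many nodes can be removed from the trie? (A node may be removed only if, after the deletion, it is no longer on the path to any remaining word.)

A node on "84656898132"'s path can go only if nothing else ends at it or branches off below it.
The suffix "32" (2 nodes) is used only by "84656898132"; the node for "846568981" still has the child "7", so pruning stops there.
Nodes removed: 2

2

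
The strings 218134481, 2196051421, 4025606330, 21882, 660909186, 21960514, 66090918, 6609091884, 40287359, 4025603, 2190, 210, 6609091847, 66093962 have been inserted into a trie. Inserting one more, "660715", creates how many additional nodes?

3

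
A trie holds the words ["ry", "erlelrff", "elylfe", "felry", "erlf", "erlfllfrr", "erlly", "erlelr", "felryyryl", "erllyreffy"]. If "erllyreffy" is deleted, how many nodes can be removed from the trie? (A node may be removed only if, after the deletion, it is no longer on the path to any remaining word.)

After clearing the end-marker at "erllyreffy", prune upward until reaching a node still needed by another word.
The suffix "reffy" (5 nodes) is used only by "erllyreffy"; "erlly" is itself a stored word, so pruning stops there.
Nodes removed: 5

5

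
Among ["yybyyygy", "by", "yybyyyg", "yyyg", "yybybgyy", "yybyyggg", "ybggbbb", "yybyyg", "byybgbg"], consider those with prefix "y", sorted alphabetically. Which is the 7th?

DFS of the "y" subtree visits, in order: "ybggbbb", "yybybgyy", "yybyyg", "yybyyggg", "yybyyyg", "yybyyygy", "yyyg"
The 7th is yyyg.

yyyg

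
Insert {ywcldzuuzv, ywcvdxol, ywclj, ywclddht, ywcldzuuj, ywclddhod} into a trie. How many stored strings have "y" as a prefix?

6

Traverse to the node for "y", then collect every word in that subtree.
Words under "y": ywclddhod, ywclddht, ywcldzuuj, ywcldzuuzv, ywclj, ywcvdxol
Count: 6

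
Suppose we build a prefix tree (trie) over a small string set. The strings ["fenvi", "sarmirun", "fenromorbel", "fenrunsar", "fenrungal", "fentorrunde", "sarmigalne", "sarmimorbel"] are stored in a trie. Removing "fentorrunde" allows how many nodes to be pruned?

After clearing the end-marker at "fentorrunde", prune upward until reaching a node still needed by another word.
The suffix "torrunde" (8 nodes) is used only by "fentorrunde"; the node for "fen" still has the child "v", so pruning stops there.
Nodes removed: 8

8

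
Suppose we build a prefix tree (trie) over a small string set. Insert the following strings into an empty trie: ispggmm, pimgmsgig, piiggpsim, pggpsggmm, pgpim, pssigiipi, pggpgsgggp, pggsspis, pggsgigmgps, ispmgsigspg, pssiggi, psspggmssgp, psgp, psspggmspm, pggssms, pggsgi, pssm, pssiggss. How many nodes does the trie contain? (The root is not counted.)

87

For each word, the new-node count is its length minus the longest prefix already in the trie:
  "ispggmm" → 7 new (i, s, p, g, g, m, m)
  "pimgmsgig" → 9 new (p, i, m, g, m, s, g, i, g)
  "piiggpsim" → prefix "pi" already present; 7 new (i, g, g, p, s, i, m)
  "pggpsggmm" → prefix "p" already present; 8 new (g, g, p, s, g, g, m, m)
  "pgpim" → prefix "pg" already present; 3 new (p, i, m)
  "pssigiipi" → prefix "p" already present; 8 new (s, s, i, g, i, i, p, i)
  "pggpgsgggp" → prefix "pggp" already present; 6 new (g, s, g, g, g, p)
  "pggsspis" → prefix "pgg" already present; 5 new (s, s, p, i, s)
  "pggsgigmgps" → prefix "pggs" already present; 7 new (g, i, g, m, g, p, s)
  "ispmgsigspg" → prefix "isp" already present; 8 new (m, g, s, i, g, s, p, g)
  "pssiggi" → prefix "pssig" already present; 2 new (g, i)
  "psspggmssgp" → prefix "pss" already present; 8 new (p, g, g, m, s, s, g, p)
  "psgp" → prefix "ps" already present; 2 new (g, p)
  "psspggmspm" → prefix "psspggms" already present; 2 new (p, m)
  "pggssms" → prefix "pggss" already present; 2 new (m, s)
  "pggsgi" → prefix "pggsgi" already present; 0 new (none)
  "pssm" → prefix "pss" already present; 1 new (m)
  "pssiggss" → prefix "pssigg" already present; 2 new (s, s)
Total nodes = 7 + 9 + 7 + 8 + 3 + 8 + 6 + 5 + 7 + 8 + 2 + 8 + 2 + 2 + 2 + 0 + 1 + 2 = 87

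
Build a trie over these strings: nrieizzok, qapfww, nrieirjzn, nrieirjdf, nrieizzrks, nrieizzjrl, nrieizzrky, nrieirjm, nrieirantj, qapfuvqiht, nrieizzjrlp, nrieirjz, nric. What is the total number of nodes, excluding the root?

41

For each word, the new-node count is its length minus the longest prefix already in the trie:
  "nrieizzok" → 9 new (n, r, i, e, i, z, z, o, k)
  "qapfww" → 6 new (q, a, p, f, w, w)
  "nrieirjzn" → prefix "nriei" already present; 4 new (r, j, z, n)
  "nrieirjdf" → prefix "nrieirj" already present; 2 new (d, f)
  "nrieizzrks" → prefix "nrieizz" already present; 3 new (r, k, s)
  "nrieizzjrl" → prefix "nrieizz" already present; 3 new (j, r, l)
  "nrieizzrky" → prefix "nrieizzrk" already present; 1 new (y)
  "nrieirjm" → prefix "nrieirj" already present; 1 new (m)
  "nrieirantj" → prefix "nrieir" already present; 4 new (a, n, t, j)
  "qapfuvqiht" → prefix "qapf" already present; 6 new (u, v, q, i, h, t)
  "nrieizzjrlp" → prefix "nrieizzjrl" already present; 1 new (p)
  "nrieirjz" → prefix "nrieirjz" already present; 0 new (none)
  "nric" → prefix "nri" already present; 1 new (c)
Total nodes = 9 + 6 + 4 + 2 + 3 + 3 + 1 + 1 + 4 + 6 + 1 + 0 + 1 = 41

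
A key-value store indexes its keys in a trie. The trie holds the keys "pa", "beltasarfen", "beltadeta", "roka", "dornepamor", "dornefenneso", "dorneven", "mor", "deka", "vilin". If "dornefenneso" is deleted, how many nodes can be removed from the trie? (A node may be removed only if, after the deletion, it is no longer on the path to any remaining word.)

7

Walk "dornefenneso" from the leaf back toward the root, removing each node that no remaining word uses.
The suffix "fenneso" (7 nodes) is used only by "dornefenneso"; the node for "dorne" still has the child "p", so pruning stops there.
Nodes removed: 7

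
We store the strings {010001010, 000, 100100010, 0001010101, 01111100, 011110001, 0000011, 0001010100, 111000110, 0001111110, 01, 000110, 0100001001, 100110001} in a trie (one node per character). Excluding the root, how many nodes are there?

Trace insertions, counting only characters that open a new branch:
  "010001010" → 9 new (0, 1, 0, 0, 0, 1, 0, 1, 0)
  "000" → prefix "0" already present; 2 new (0, 0)
  "100100010" → 9 new (1, 0, 0, 1, 0, 0, 0, 1, 0)
  "0001010101" → prefix "000" already present; 7 new (1, 0, 1, 0, 1, 0, 1)
  "01111100" → prefix "01" already present; 6 new (1, 1, 1, 1, 0, 0)
  "011110001" → prefix "01111" already present; 4 new (0, 0, 0, 1)
  "0000011" → prefix "000" already present; 4 new (0, 0, 1, 1)
  "0001010100" → prefix "000101010" already present; 1 new (0)
  "111000110" → prefix "1" already present; 8 new (1, 1, 0, 0, 0, 1, 1, 0)
  "0001111110" → prefix "0001" already present; 6 new (1, 1, 1, 1, 1, 0)
  "01" → prefix "01" already present; 0 new (none)
  "000110" → prefix "00011" already present; 1 new (0)
  "0100001001" → prefix "01000" already present; 5 new (0, 1, 0, 0, 1)
  "100110001" → prefix "1001" already present; 5 new (1, 0, 0, 0, 1)
Total nodes = 9 + 2 + 9 + 7 + 6 + 4 + 4 + 1 + 8 + 6 + 0 + 1 + 5 + 5 = 67

67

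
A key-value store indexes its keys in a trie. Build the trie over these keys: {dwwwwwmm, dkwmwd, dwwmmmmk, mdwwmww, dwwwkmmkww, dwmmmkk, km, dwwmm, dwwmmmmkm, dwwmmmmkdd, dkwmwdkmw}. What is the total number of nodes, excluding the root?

44

Insert word by word; a character creates a node only if that edge doesn't already exist:
  "dwwwwwmm" → 8 new (d, w, w, w, w, w, m, m)
  "dkwmwd" → prefix "d" already present; 5 new (k, w, m, w, d)
  "dwwmmmmk" → prefix "dww" already present; 5 new (m, m, m, m, k)
  "mdwwmww" → 7 new (m, d, w, w, m, w, w)
  "dwwwkmmkww" → prefix "dwww" already present; 6 new (k, m, m, k, w, w)
  "dwmmmkk" → prefix "dw" already present; 5 new (m, m, m, k, k)
  "km" → 2 new (k, m)
  "dwwmm" → prefix "dwwmm" already present; 0 new (none)
  "dwwmmmmkm" → prefix "dwwmmmmk" already present; 1 new (m)
  "dwwmmmmkdd" → prefix "dwwmmmmk" already present; 2 new (d, d)
  "dkwmwdkmw" → prefix "dkwmwd" already present; 3 new (k, m, w)
Total nodes = 8 + 5 + 5 + 7 + 6 + 5 + 2 + 0 + 1 + 2 + 3 = 44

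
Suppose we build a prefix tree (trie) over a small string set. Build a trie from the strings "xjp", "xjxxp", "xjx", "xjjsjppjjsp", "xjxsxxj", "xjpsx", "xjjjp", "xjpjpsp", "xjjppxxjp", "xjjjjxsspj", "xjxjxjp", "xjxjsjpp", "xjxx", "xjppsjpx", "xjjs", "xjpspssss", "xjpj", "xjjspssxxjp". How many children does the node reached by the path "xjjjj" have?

1

Walk "xjjjj" from the root, arriving at one node.
Distinct next characters after "xjjjj": x.
That node has 1 child edge.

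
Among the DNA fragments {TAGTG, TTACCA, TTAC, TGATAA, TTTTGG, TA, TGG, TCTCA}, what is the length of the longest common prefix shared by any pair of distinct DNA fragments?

Look for the deepest trie node that still has at least two words in its subtree.
e.g. "TTAC" and "TTACCA" share the prefix "TTAC" of length 4; no pair shares a longer one.
Longest shared-prefix length: 4

4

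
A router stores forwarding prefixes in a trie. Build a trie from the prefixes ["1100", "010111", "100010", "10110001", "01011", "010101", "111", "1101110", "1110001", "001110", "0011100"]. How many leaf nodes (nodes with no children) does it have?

8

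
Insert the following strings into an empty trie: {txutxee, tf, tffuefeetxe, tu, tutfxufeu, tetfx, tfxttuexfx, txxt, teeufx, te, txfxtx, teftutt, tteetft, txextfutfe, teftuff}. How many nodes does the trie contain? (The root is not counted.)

68

Trace insertions, counting only characters that open a new branch:
  "txutxee" → 7 new (t, x, u, t, x, e, e)
  "tf" → prefix "t" already present; 1 new (f)
  "tffuefeetxe" → prefix "tf" already present; 9 new (f, u, e, f, e, e, t, x, e)
  "tu" → prefix "t" already present; 1 new (u)
  "tutfxufeu" → prefix "tu" already present; 7 new (t, f, x, u, f, e, u)
  "tetfx" → prefix "t" already present; 4 new (e, t, f, x)
  "tfxttuexfx" → prefix "tf" already present; 8 new (x, t, t, u, e, x, f, x)
  "txxt" → prefix "tx" already present; 2 new (x, t)
  "teeufx" → prefix "te" already present; 4 new (e, u, f, x)
  "te" → prefix "te" already present; 0 new (none)
  "txfxtx" → prefix "tx" already present; 4 new (f, x, t, x)
  "teftutt" → prefix "te" already present; 5 new (f, t, u, t, t)
  "tteetft" → prefix "t" already present; 6 new (t, e, e, t, f, t)
  "txextfutfe" → prefix "tx" already present; 8 new (e, x, t, f, u, t, f, e)
  "teftuff" → prefix "teftu" already present; 2 new (f, f)
Total nodes = 7 + 1 + 9 + 1 + 7 + 4 + 8 + 2 + 4 + 0 + 4 + 5 + 6 + 8 + 2 = 68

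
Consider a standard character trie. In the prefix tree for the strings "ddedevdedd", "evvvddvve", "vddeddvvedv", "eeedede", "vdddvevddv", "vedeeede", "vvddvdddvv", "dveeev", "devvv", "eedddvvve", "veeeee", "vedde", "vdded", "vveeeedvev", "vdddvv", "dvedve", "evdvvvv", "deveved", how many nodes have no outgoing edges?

17

A leaf is a node with no children — equivalently, the end of a word that is not a proper prefix of any other stored word.
Those words: "ddedevdedd", "deveved", "devvv", "dvedve", "dveeev", "eedddvvve", "eeedede", "evdvvvv", "evvvddvve", "vdddvevddv", "vdddvv", "vddeddvvedv", "vedde", "vedeeede", "veeeee", "vvddvdddvv", "vveeeedvev"
Leaf count: 17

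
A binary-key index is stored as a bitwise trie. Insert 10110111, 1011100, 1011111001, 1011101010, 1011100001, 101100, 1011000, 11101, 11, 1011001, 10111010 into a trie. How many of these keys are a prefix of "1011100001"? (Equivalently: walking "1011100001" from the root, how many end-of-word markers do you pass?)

Traverse "1011100001" character by character; count nodes along the way that are marked as word ends.
Prefixes of the query that are stored words: "1011100", "1011100001"
Count: 2

2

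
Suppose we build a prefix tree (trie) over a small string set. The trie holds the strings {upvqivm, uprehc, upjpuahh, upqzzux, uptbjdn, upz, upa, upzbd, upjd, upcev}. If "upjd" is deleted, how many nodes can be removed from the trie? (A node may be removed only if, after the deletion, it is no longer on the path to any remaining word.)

1

After clearing the end-marker at "upjd", prune upward until reaching a node still needed by another word.
The suffix "d" (1 node) is used only by "upjd"; the node for "upj" still has the child "p", so pruning stops there.
Nodes removed: 1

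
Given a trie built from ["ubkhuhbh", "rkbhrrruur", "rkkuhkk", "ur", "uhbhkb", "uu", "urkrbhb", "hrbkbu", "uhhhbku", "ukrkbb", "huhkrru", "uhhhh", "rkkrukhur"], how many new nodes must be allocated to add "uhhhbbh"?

2

Walking "uhhhbbh" from the root, the first 5 characters ("uhhhb") follow existing edges; "b" is the first miss.
New nodes needed: |"uhhhbbh"| − 5 = 7 − 5 = 2.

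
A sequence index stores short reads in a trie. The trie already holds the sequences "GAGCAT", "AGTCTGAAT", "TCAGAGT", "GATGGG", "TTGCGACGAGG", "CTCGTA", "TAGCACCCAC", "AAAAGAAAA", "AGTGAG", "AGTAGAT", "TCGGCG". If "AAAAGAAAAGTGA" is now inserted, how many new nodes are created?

4

"AAAAGAAAA" is already a path in the trie; the remaining "GTGA" must be added.
New nodes needed: |"AAAAGAAAAGTGA"| − 9 = 13 − 9 = 4.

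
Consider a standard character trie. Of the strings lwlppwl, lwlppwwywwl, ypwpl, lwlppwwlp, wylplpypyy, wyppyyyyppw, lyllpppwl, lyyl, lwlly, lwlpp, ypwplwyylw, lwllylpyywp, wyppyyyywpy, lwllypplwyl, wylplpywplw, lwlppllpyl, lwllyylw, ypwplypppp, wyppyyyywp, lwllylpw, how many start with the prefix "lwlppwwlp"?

Filter for entries beginning with "lwlppwwlp":
Matches: "lwlppwwlp"
Count: 1

1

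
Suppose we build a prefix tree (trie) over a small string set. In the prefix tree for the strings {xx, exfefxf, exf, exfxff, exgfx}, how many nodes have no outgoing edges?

4

A leaf is a node with no children — equivalently, the end of a word that is not a proper prefix of any other stored word.
Those words: "exfefxf", "exfxff", "exgfx", "xx"
Leaf count: 4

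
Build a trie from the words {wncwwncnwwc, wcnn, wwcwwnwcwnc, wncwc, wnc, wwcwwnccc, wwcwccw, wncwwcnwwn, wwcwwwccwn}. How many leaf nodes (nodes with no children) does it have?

8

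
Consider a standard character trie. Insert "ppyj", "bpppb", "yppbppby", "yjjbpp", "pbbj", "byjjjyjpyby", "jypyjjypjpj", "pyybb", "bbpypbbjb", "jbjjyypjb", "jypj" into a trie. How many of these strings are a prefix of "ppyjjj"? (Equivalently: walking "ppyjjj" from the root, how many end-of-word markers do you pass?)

Check each prefix of "ppyjjj" against the stored set — each match is an end-marker on the path.
Prefixes of the query that are stored words: "ppyj"
Count: 1

1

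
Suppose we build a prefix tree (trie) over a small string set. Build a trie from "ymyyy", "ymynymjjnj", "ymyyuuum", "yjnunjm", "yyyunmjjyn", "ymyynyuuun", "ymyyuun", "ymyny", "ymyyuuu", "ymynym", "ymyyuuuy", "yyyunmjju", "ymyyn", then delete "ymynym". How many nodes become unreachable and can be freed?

0

After clearing the end-marker at "ymynym", prune upward until reaching a node still needed by another word.
Every node on "ymynym" is still needed (e.g. by "ymynymjjnj"), so nothing is freed.
Nodes removed: 0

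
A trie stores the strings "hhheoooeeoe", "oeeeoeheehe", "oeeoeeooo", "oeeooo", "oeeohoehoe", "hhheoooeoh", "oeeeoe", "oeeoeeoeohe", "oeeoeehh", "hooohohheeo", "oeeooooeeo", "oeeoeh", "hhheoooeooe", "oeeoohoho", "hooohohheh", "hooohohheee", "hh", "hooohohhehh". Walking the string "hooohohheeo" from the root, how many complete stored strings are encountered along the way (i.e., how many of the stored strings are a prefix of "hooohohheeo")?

Traverse "hooohohheeo" character by character; count nodes along the way that are marked as word ends.
Prefixes of the query that are stored words: "hooohohheeo"
Count: 1

1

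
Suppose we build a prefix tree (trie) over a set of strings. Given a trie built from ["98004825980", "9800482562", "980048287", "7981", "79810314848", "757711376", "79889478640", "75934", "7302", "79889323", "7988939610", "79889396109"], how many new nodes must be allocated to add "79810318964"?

4

The longest prefix of "79810318964" already in the trie is "7981031" (length 7).
So 11 − 7 = 4 new nodes.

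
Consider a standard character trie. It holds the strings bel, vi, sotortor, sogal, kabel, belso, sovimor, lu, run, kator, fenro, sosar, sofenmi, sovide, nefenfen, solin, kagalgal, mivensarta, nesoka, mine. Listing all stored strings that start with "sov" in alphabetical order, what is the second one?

sovimor

Filter for "sov…" and sort: "sovide", "sovimor"
The 2nd is sovimor.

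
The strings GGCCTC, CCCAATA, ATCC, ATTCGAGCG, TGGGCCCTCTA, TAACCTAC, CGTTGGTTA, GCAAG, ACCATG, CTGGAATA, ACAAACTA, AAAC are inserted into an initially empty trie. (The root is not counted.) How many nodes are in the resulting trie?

Insert word by word; a character creates a node only if that edge doesn't already exist:
  "GGCCTC" → 6 new (G, G, C, C, T, C)
  "CCCAATA" → 7 new (C, C, C, A, A, T, A)
  "ATCC" → 4 new (A, T, C, C)
  "ATTCGAGCG" → prefix "AT" already present; 7 new (T, C, G, A, G, C, G)
  "TGGGCCCTCTA" → 11 new (T, G, G, G, C, C, C, T, C, T, A)
  "TAACCTAC" → prefix "T" already present; 7 new (A, A, C, C, T, A, C)
  "CGTTGGTTA" → prefix "C" already present; 8 new (G, T, T, G, G, T, T, A)
  "GCAAG" → prefix "G" already present; 4 new (C, A, A, G)
  "ACCATG" → prefix "A" already present; 5 new (C, C, A, T, G)
  "CTGGAATA" → prefix "C" already present; 7 new (T, G, G, A, A, T, A)
  "ACAAACTA" → prefix "AC" already present; 6 new (A, A, A, C, T, A)
  "AAAC" → prefix "A" already present; 3 new (A, A, C)
Total nodes = 6 + 7 + 4 + 7 + 11 + 7 + 8 + 4 + 5 + 7 + 6 + 3 = 75

75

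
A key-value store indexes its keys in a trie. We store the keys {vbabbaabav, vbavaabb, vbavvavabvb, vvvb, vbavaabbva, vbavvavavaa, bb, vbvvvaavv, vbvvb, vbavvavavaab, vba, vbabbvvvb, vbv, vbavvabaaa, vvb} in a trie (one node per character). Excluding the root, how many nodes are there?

50

Trace insertions, counting only characters that open a new branch:
  "vbabbaabav" → 10 new (v, b, a, b, b, a, a, b, a, v)
  "vbavaabb" → prefix "vba" already present; 5 new (v, a, a, b, b)
  "vbavvavabvb" → prefix "vbav" already present; 7 new (v, a, v, a, b, v, b)
  "vvvb" → prefix "v" already present; 3 new (v, v, b)
  "vbavaabbva" → prefix "vbavaabb" already present; 2 new (v, a)
  "vbavvavavaa" → prefix "vbavvava" already present; 3 new (v, a, a)
  "bb" → 2 new (b, b)
  "vbvvvaavv" → prefix "vb" already present; 7 new (v, v, v, a, a, v, v)
  "vbvvb" → prefix "vbvv" already present; 1 new (b)
  "vbavvavavaab" → prefix "vbavvavavaa" already present; 1 new (b)
  "vba" → prefix "vba" already present; 0 new (none)
  "vbabbvvvb" → prefix "vbabb" already present; 4 new (v, v, v, b)
  "vbv" → prefix "vbv" already present; 0 new (none)
  "vbavvabaaa" → prefix "vbavva" already present; 4 new (b, a, a, a)
  "vvb" → prefix "vv" already present; 1 new (b)
Total nodes = 10 + 5 + 7 + 3 + 2 + 3 + 2 + 7 + 1 + 1 + 0 + 4 + 0 + 4 + 1 = 50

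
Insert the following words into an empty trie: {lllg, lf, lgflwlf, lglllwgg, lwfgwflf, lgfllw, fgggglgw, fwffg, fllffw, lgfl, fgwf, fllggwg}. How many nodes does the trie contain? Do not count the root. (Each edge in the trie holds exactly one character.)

Trace insertions, counting only characters that open a new branch:
  "lllg" → 4 new (l, l, l, g)
  "lf" → prefix "l" already present; 1 new (f)
  "lgflwlf" → prefix "l" already present; 6 new (g, f, l, w, l, f)
  "lglllwgg" → prefix "lg" already present; 6 new (l, l, l, w, g, g)
  "lwfgwflf" → prefix "l" already present; 7 new (w, f, g, w, f, l, f)
  "lgfllw" → prefix "lgfl" already present; 2 new (l, w)
  "fgggglgw" → 8 new (f, g, g, g, g, l, g, w)
  "fwffg" → prefix "f" already present; 4 new (w, f, f, g)
  "fllffw" → prefix "f" already present; 5 new (l, l, f, f, w)
  "lgfl" → prefix "lgfl" already present; 0 new (none)
  "fgwf" → prefix "fg" already present; 2 new (w, f)
  "fllggwg" → prefix "fll" already present; 4 new (g, g, w, g)
Total nodes = 4 + 1 + 6 + 6 + 7 + 2 + 8 + 4 + 5 + 0 + 2 + 4 = 49

49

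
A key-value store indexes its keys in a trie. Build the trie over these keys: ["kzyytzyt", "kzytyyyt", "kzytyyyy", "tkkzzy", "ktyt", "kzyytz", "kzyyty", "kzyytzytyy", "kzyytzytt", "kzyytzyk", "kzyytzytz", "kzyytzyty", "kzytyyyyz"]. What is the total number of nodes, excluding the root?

30

Trace insertions, counting only characters that open a new branch:
  "kzyytzyt" → 8 new (k, z, y, y, t, z, y, t)
  "kzytyyyt" → prefix "kzy" already present; 5 new (t, y, y, y, t)
  "kzytyyyy" → prefix "kzytyyy" already present; 1 new (y)
  "tkkzzy" → 6 new (t, k, k, z, z, y)
  "ktyt" → prefix "k" already present; 3 new (t, y, t)
  "kzyytz" → prefix "kzyytz" already present; 0 new (none)
  "kzyyty" → prefix "kzyyt" already present; 1 new (y)
  "kzyytzytyy" → prefix "kzyytzyt" already present; 2 new (y, y)
  "kzyytzytt" → prefix "kzyytzyt" already present; 1 new (t)
  "kzyytzyk" → prefix "kzyytzy" already present; 1 new (k)
  "kzyytzytz" → prefix "kzyytzyt" already present; 1 new (z)
  "kzyytzyty" → prefix "kzyytzyty" already present; 0 new (none)
  "kzytyyyyz" → prefix "kzytyyyy" already present; 1 new (z)
Total nodes = 8 + 5 + 1 + 6 + 3 + 0 + 1 + 2 + 1 + 1 + 1 + 0 + 1 = 30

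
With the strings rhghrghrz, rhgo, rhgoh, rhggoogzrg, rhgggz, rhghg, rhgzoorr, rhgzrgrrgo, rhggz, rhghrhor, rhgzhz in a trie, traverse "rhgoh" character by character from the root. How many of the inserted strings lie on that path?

2

Walk "rhgoh" from the root; an end-of-word marker is hit whenever a stored word is a prefix of "rhgoh".
Prefixes of the query that are stored words: "rhgo", "rhgoh"
Count: 2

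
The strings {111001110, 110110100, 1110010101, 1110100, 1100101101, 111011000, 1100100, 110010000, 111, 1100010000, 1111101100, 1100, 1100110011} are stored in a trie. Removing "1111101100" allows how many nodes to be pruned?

7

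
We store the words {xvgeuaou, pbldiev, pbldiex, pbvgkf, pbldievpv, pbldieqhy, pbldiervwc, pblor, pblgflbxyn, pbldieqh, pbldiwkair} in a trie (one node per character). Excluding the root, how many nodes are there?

Trace insertions, counting only characters that open a new branch:
  "xvgeuaou" → 8 new (x, v, g, e, u, a, o, u)
  "pbldiev" → 7 new (p, b, l, d, i, e, v)
  "pbldiex" → prefix "pbldie" already present; 1 new (x)
  "pbvgkf" → prefix "pb" already present; 4 new (v, g, k, f)
  "pbldievpv" → prefix "pbldiev" already present; 2 new (p, v)
  "pbldieqhy" → prefix "pbldie" already present; 3 new (q, h, y)
  "pbldiervwc" → prefix "pbldie" already present; 4 new (r, v, w, c)
  "pblor" → prefix "pbl" already present; 2 new (o, r)
  "pblgflbxyn" → prefix "pbl" already present; 7 new (g, f, l, b, x, y, n)
  "pbldieqh" → prefix "pbldieqh" already present; 0 new (none)
  "pbldiwkair" → prefix "pbldi" already present; 5 new (w, k, a, i, r)
Total nodes = 8 + 7 + 1 + 4 + 2 + 3 + 4 + 2 + 7 + 0 + 5 = 43

43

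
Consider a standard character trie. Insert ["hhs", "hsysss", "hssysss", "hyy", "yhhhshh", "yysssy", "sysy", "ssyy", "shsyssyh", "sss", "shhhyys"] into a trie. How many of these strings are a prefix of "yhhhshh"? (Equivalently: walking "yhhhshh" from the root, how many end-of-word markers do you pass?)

1

Traverse "yhhhshh" character by character; count nodes along the way that are marked as word ends.
Prefixes of the query that are stored words: "yhhhshh"
Count: 1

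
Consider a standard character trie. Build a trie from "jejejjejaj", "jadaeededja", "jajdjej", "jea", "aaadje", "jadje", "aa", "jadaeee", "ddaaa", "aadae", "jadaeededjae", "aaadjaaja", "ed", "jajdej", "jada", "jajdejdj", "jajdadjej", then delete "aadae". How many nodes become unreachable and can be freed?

3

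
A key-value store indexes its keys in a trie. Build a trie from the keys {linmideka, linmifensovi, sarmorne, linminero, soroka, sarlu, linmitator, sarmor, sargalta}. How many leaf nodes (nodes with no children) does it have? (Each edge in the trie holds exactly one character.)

Leaves are exactly the stored words that no other stored word extends.
Those words: "linmideka", "linmifensovi", "linminero", "linmitator", "sargalta", "sarlu", "sarmorne", "soroka"
Leaf count: 8

8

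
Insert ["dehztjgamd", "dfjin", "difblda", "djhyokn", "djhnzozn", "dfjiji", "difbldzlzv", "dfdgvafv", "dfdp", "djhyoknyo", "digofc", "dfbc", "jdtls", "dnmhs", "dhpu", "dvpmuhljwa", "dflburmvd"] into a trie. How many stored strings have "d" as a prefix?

16

Filter for entries beginning with "d":
Words under "d": dehztjgamd, dfbc, dfdgvafv, dfdp, dfjiji, dfjin, dflburmvd, dhpu, difblda, difbldzlzv, digofc, djhnzozn, djhyokn, djhyoknyo, dnmhs, dvpmuhljwa
Count: 16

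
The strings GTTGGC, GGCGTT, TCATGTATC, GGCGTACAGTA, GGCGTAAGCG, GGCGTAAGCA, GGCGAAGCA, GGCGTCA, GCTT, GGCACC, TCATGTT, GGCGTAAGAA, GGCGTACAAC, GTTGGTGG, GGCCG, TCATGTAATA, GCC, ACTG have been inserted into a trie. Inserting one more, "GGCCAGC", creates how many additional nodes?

"GGCC" is already a path in the trie; the remaining "AGC" must be added.
New nodes needed: |"GGCCAGC"| − 4 = 7 − 4 = 3.

3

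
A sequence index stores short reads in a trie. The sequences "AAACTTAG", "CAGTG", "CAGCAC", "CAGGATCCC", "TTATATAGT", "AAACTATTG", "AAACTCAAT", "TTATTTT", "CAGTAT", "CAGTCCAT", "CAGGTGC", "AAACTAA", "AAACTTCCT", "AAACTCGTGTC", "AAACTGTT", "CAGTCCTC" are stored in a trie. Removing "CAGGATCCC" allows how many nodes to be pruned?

5

Walk "CAGGATCCC" from the leaf back toward the root, removing each node that no remaining word uses.
The suffix "ATCCC" (5 nodes) is used only by "CAGGATCCC"; the node for "CAGG" still has the child "T", so pruning stops there.
Nodes removed: 5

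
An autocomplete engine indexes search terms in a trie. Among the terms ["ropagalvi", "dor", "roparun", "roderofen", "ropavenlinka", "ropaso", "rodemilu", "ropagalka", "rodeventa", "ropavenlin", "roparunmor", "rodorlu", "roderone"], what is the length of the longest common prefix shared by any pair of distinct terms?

The deepest shared node is where two words last agree before diverging.
"ropavenlin" and "ropavenlinka" agree on "ropavenlin" (10 characters) before diverging; nothing deeper is shared.
Longest shared-prefix length: 10

10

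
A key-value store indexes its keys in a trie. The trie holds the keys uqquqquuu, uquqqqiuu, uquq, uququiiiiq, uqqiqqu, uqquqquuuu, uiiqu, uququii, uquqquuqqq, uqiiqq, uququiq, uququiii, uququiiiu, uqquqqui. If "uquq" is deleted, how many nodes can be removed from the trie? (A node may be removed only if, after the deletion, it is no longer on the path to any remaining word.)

0

A node on "uquq"'s path can go only if nothing else ends at it or branches off below it.
Every node on "uquq" is still needed (e.g. by "uquqqqiuu"), so nothing is freed.
Nodes removed: 0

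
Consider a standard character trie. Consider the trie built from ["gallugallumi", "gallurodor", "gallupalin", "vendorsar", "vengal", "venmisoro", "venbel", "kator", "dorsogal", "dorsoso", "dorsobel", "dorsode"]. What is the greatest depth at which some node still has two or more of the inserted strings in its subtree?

5

Look for the deepest trie node that still has at least two words in its subtree.
e.g. "dorsobel" and "dorsode" share the prefix "dorso" of length 5; no pair shares a longer one.
Longest shared-prefix length: 5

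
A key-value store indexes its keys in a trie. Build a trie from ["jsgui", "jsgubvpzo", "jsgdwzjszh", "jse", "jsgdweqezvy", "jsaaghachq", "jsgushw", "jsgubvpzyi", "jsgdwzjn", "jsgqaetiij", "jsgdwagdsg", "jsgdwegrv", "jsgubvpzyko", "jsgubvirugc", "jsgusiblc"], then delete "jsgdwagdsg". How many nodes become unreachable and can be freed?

5

After clearing the end-marker at "jsgdwagdsg", prune upward until reaching a node still needed by another word.
The suffix "agdsg" (5 nodes) is used only by "jsgdwagdsg"; the node for "jsgdw" still has the child "z", so pruning stops there.
Nodes removed: 5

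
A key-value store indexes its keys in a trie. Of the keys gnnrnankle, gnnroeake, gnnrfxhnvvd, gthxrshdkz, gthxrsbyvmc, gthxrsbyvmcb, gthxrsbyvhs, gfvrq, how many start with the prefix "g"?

8

Filter for entries beginning with "g":
Matches: "gfvrq", "gnnrfxhnvvd", "gnnrnankle", "gnnroeake", "gthxrsbyvhs", "gthxrsbyvmc", "gthxrsbyvmcb", "gthxrshdkz"
Count: 8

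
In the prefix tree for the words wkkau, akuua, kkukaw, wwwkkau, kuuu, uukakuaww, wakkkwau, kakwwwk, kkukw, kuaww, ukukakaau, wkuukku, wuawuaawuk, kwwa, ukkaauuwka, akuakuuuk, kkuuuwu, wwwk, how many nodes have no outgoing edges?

A leaf is a node with no children — equivalently, the end of a word that is not a proper prefix of any other stored word.
Those words: "akuakuuuk", "akuua", "kakwwwk", "kkukaw", "kkukw", "kkuuuwu", "kuaww", "kuuu", "kwwa", "ukkaauuwka", "ukukakaau", "uukakuaww", "wakkkwau", "wkkau", "wkuukku", "wuawuaawuk", "wwwkkau"
Leaf count: 17

17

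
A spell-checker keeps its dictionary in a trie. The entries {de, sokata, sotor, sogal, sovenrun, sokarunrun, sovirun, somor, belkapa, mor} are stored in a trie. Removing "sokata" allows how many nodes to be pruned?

Walk "sokata" from the leaf back toward the root, removing each node that no remaining word uses.
The suffix "ta" (2 nodes) is used only by "sokata"; the node for "soka" still has the child "r", so pruning stops there.
Nodes removed: 2

2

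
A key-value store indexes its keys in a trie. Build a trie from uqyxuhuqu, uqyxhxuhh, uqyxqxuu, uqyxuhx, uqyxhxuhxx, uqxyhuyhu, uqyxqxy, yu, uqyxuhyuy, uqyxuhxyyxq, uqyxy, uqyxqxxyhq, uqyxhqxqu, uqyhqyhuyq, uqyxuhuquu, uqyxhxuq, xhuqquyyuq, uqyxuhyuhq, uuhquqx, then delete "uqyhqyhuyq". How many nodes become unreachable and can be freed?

After clearing the end-marker at "uqyhqyhuyq", prune upward until reaching a node still needed by another word.
The suffix "hqyhuyq" (7 nodes) is used only by "uqyhqyhuyq"; the node for "uqy" still has the child "x", so pruning stops there.
Nodes removed: 7

7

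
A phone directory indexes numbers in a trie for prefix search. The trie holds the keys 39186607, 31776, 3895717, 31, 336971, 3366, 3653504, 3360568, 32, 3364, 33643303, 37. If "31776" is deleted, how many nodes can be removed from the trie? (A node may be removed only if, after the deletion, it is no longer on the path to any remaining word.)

3

A node on "31776"'s path can go only if nothing else ends at it or branches off below it.
The suffix "776" (3 nodes) is used only by "31776"; "31" is itself a stored word, so pruning stops there.
Nodes removed: 3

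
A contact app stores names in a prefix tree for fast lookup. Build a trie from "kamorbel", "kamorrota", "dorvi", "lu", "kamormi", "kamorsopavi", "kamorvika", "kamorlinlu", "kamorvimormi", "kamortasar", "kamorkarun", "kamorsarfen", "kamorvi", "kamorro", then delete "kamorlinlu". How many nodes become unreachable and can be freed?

After clearing the end-marker at "kamorlinlu", prune upward until reaching a node still needed by another word.
The suffix "linlu" (5 nodes) is used only by "kamorlinlu"; the node for "kamor" still has the child "b", so pruning stops there.
Nodes removed: 5

5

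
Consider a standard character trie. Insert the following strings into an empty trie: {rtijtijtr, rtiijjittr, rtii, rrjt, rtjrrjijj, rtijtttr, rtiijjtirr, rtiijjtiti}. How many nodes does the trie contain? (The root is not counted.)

Insert word by word; a character creates a node only if that edge doesn't already exist:
  "rtijtijtr" → 9 new (r, t, i, j, t, i, j, t, r)
  "rtiijjittr" → prefix "rti" already present; 7 new (i, j, j, i, t, t, r)
  "rtii" → prefix "rtii" already present; 0 new (none)
  "rrjt" → prefix "r" already present; 3 new (r, j, t)
  "rtjrrjijj" → prefix "rt" already present; 7 new (j, r, r, j, i, j, j)
  "rtijtttr" → prefix "rtijt" already present; 3 new (t, t, r)
  "rtiijjtirr" → prefix "rtiijj" already present; 4 new (t, i, r, r)
  "rtiijjtiti" → prefix "rtiijjti" already present; 2 new (t, i)
Total nodes = 9 + 7 + 0 + 3 + 7 + 3 + 4 + 2 = 35

35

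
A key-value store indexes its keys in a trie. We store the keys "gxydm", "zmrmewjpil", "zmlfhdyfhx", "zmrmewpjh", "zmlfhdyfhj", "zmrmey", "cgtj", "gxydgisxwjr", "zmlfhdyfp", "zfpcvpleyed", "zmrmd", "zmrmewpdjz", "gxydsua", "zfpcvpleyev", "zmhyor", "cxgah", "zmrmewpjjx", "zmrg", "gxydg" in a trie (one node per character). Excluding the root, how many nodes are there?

69

Count nodes per top-level branch (shared prefixes stored once):
  'c'-branch (cgtj, cxgah): 8 nodes
  'g'-branch (gxydg, gxydgisxwjr, gxydm, gxydsua): 15 nodes
  'z'-branch (zfpcvpleyed, zfpcvpleyev, zmhyor, zmlfhdyfhj, zmlfhdyfhx, zmlfhdyfp, zmrg, zmrmd, zmrmewjpil, zmrmewpdjz, zmrmewpjh, zmrmewpjjx, zmrmey): 46 nodes
Sum: 69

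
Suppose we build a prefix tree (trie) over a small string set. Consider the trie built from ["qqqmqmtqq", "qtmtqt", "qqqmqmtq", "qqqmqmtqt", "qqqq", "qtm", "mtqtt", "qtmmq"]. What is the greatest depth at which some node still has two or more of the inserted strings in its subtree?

8

Equivalently: take the maximum, over all pairs, of their longest common prefix length.
"qqqmqmtq" and "qqqmqmtqq" agree on "qqqmqmtq" (8 characters) before diverging; nothing deeper is shared.
Longest shared-prefix length: 8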